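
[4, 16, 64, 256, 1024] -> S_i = 4*4^i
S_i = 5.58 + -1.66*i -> [5.58, 3.92, 2.26, 0.6, -1.06]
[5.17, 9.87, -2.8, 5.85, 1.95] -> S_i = Random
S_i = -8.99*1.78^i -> [-8.99, -16.0, -28.48, -50.7, -90.25]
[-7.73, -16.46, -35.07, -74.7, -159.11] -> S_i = -7.73*2.13^i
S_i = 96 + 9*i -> [96, 105, 114, 123, 132]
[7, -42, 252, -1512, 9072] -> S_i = 7*-6^i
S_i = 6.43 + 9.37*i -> [6.43, 15.8, 25.17, 34.54, 43.91]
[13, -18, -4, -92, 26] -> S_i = Random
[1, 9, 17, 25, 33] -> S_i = 1 + 8*i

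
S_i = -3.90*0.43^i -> [-3.9, -1.68, -0.72, -0.31, -0.13]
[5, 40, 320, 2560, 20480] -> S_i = 5*8^i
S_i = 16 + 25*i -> [16, 41, 66, 91, 116]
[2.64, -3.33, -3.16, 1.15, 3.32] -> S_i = Random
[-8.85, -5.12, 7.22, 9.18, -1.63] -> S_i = Random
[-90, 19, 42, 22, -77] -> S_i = Random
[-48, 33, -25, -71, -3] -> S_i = Random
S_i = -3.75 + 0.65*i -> [-3.75, -3.1, -2.45, -1.8, -1.15]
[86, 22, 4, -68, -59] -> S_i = Random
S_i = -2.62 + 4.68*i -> [-2.62, 2.06, 6.74, 11.42, 16.1]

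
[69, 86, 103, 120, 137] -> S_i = 69 + 17*i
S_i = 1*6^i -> [1, 6, 36, 216, 1296]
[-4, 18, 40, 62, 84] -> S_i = -4 + 22*i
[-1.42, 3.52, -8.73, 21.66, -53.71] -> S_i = -1.42*(-2.48)^i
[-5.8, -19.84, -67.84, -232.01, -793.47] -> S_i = -5.80*3.42^i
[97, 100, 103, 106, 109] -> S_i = 97 + 3*i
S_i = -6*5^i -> [-6, -30, -150, -750, -3750]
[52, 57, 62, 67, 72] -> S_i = 52 + 5*i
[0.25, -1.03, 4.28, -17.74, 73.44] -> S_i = 0.25*(-4.14)^i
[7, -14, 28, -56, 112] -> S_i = 7*-2^i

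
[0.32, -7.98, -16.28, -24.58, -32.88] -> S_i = 0.32 + -8.30*i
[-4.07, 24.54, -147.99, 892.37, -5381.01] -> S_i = -4.07*(-6.03)^i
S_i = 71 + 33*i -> [71, 104, 137, 170, 203]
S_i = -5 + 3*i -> [-5, -2, 1, 4, 7]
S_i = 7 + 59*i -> [7, 66, 125, 184, 243]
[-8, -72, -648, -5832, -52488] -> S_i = -8*9^i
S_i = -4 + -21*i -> [-4, -25, -46, -67, -88]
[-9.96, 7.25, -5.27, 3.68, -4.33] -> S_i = Random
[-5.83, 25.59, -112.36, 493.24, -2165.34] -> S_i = -5.83*(-4.39)^i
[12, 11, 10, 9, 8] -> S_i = 12 + -1*i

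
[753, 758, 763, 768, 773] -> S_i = 753 + 5*i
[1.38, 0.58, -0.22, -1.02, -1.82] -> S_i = 1.38 + -0.80*i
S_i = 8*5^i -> [8, 40, 200, 1000, 5000]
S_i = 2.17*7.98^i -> [2.17, 17.32, 138.19, 1102.73, 8799.77]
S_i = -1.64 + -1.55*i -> [-1.64, -3.19, -4.74, -6.29, -7.84]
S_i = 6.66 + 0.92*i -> [6.66, 7.58, 8.5, 9.42, 10.34]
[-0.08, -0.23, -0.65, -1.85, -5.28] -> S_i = -0.08*2.85^i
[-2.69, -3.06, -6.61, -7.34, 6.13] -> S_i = Random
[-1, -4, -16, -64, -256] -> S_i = -1*4^i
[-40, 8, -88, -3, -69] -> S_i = Random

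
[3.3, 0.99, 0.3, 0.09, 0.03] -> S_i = 3.30*0.30^i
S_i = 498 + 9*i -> [498, 507, 516, 525, 534]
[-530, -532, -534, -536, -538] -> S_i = -530 + -2*i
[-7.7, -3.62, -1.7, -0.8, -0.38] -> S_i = -7.70*0.47^i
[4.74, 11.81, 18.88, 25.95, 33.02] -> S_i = 4.74 + 7.07*i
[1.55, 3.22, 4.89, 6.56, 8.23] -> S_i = 1.55 + 1.67*i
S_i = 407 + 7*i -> [407, 414, 421, 428, 435]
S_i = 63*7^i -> [63, 441, 3087, 21609, 151263]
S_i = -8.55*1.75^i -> [-8.55, -14.96, -26.18, -45.82, -80.19]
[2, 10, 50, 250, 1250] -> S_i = 2*5^i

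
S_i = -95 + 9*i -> [-95, -86, -77, -68, -59]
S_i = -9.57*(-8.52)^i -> [-9.57, 81.54, -694.69, 5918.76, -50427.83]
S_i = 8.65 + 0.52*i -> [8.65, 9.17, 9.69, 10.21, 10.73]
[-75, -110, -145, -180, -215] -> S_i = -75 + -35*i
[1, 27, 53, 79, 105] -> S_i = 1 + 26*i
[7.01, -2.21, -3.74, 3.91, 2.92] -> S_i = Random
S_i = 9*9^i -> [9, 81, 729, 6561, 59049]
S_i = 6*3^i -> [6, 18, 54, 162, 486]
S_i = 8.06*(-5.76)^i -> [8.06, -46.43, 267.41, -1540.29, 8872.07]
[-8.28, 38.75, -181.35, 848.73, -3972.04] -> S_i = -8.28*(-4.68)^i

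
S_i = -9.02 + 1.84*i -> [-9.02, -7.18, -5.34, -3.5, -1.66]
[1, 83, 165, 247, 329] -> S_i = 1 + 82*i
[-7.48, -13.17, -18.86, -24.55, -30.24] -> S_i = -7.48 + -5.69*i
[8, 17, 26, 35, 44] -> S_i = 8 + 9*i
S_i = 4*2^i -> [4, 8, 16, 32, 64]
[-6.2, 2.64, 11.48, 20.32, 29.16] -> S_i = -6.20 + 8.84*i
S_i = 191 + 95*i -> [191, 286, 381, 476, 571]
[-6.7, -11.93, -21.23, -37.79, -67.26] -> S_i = -6.70*1.78^i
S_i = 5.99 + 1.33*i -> [5.99, 7.32, 8.65, 9.98, 11.31]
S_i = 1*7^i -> [1, 7, 49, 343, 2401]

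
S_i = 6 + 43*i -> [6, 49, 92, 135, 178]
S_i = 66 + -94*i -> [66, -28, -122, -216, -310]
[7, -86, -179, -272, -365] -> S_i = 7 + -93*i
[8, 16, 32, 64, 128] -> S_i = 8*2^i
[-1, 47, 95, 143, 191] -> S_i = -1 + 48*i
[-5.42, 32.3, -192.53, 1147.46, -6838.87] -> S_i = -5.42*(-5.96)^i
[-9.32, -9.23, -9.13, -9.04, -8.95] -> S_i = -9.32*0.99^i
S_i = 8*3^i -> [8, 24, 72, 216, 648]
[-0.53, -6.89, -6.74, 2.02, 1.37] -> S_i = Random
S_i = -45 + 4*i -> [-45, -41, -37, -33, -29]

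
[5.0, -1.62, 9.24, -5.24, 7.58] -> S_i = Random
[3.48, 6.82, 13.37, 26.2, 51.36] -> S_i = 3.48*1.96^i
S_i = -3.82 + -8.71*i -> [-3.82, -12.53, -21.24, -29.95, -38.66]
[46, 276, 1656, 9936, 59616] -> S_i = 46*6^i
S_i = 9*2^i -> [9, 18, 36, 72, 144]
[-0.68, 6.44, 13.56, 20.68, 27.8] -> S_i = -0.68 + 7.12*i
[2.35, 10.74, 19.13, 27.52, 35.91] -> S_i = 2.35 + 8.39*i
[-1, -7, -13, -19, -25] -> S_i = -1 + -6*i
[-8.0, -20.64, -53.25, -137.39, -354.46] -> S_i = -8.00*2.58^i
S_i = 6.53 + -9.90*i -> [6.53, -3.37, -13.27, -23.17, -33.07]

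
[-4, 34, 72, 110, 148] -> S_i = -4 + 38*i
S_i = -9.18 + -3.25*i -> [-9.18, -12.43, -15.68, -18.93, -22.18]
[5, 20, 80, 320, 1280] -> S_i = 5*4^i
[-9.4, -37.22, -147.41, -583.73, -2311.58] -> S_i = -9.40*3.96^i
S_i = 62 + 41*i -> [62, 103, 144, 185, 226]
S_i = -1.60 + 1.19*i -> [-1.6, -0.41, 0.78, 1.97, 3.16]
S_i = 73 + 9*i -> [73, 82, 91, 100, 109]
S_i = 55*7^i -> [55, 385, 2695, 18865, 132055]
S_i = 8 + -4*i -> [8, 4, 0, -4, -8]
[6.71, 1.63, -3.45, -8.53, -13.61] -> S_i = 6.71 + -5.08*i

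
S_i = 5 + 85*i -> [5, 90, 175, 260, 345]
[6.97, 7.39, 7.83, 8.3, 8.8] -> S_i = 6.97*1.06^i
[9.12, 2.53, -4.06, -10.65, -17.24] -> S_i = 9.12 + -6.59*i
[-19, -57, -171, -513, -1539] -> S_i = -19*3^i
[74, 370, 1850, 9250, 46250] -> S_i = 74*5^i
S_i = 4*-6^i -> [4, -24, 144, -864, 5184]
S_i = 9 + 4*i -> [9, 13, 17, 21, 25]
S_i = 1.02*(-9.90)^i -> [1.02, -10.1, 99.97, -989.7, 9798.08]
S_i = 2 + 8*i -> [2, 10, 18, 26, 34]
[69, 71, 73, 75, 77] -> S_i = 69 + 2*i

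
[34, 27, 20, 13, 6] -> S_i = 34 + -7*i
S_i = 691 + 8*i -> [691, 699, 707, 715, 723]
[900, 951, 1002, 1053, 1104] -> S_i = 900 + 51*i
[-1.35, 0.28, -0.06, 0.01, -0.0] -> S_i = -1.35*(-0.21)^i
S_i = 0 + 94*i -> [0, 94, 188, 282, 376]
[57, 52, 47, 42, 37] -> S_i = 57 + -5*i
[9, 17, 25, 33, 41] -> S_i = 9 + 8*i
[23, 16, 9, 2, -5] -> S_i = 23 + -7*i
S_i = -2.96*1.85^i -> [-2.96, -5.48, -10.13, -18.74, -34.67]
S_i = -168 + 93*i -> [-168, -75, 18, 111, 204]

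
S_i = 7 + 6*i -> [7, 13, 19, 25, 31]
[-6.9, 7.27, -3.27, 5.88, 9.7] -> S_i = Random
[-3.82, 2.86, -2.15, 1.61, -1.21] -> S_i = -3.82*(-0.75)^i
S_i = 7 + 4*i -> [7, 11, 15, 19, 23]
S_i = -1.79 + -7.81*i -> [-1.79, -9.6, -17.41, -25.22, -33.03]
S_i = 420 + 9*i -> [420, 429, 438, 447, 456]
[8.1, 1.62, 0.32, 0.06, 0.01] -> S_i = 8.10*0.20^i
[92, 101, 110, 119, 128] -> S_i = 92 + 9*i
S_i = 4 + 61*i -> [4, 65, 126, 187, 248]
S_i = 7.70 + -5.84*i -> [7.7, 1.86, -3.98, -9.82, -15.66]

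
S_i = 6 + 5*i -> [6, 11, 16, 21, 26]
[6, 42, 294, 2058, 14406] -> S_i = 6*7^i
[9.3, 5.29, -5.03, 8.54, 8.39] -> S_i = Random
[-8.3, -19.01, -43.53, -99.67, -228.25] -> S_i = -8.30*2.29^i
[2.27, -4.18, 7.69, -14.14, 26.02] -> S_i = 2.27*(-1.84)^i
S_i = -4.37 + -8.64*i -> [-4.37, -13.01, -21.65, -30.29, -38.93]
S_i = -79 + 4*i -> [-79, -75, -71, -67, -63]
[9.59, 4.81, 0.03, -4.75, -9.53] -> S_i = 9.59 + -4.78*i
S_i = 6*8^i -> [6, 48, 384, 3072, 24576]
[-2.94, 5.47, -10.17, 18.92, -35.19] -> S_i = -2.94*(-1.86)^i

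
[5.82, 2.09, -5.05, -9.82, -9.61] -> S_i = Random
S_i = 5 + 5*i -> [5, 10, 15, 20, 25]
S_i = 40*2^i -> [40, 80, 160, 320, 640]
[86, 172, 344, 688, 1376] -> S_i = 86*2^i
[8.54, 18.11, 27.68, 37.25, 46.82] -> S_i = 8.54 + 9.57*i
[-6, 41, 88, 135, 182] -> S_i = -6 + 47*i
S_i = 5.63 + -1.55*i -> [5.63, 4.08, 2.53, 0.98, -0.57]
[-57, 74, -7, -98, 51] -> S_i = Random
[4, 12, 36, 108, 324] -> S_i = 4*3^i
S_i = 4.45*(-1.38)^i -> [4.45, -6.14, 8.47, -11.69, 16.14]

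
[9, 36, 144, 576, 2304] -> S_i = 9*4^i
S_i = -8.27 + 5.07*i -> [-8.27, -3.2, 1.87, 6.94, 12.01]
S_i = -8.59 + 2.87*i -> [-8.59, -5.72, -2.85, 0.02, 2.89]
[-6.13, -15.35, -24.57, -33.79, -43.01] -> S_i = -6.13 + -9.22*i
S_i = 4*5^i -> [4, 20, 100, 500, 2500]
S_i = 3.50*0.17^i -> [3.5, 0.6, 0.1, 0.02, 0.0]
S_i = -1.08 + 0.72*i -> [-1.08, -0.36, 0.36, 1.08, 1.8]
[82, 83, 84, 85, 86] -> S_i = 82 + 1*i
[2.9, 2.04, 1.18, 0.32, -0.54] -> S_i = 2.90 + -0.86*i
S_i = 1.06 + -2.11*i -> [1.06, -1.05, -3.16, -5.27, -7.38]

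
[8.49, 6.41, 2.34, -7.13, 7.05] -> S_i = Random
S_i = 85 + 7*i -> [85, 92, 99, 106, 113]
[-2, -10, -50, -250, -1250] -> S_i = -2*5^i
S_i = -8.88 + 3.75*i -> [-8.88, -5.13, -1.38, 2.37, 6.12]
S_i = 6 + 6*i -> [6, 12, 18, 24, 30]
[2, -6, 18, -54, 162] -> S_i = 2*-3^i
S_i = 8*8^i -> [8, 64, 512, 4096, 32768]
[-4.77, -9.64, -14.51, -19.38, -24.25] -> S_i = -4.77 + -4.87*i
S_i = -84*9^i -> [-84, -756, -6804, -61236, -551124]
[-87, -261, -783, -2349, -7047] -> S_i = -87*3^i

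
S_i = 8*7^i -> [8, 56, 392, 2744, 19208]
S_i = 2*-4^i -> [2, -8, 32, -128, 512]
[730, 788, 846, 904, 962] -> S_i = 730 + 58*i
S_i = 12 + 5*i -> [12, 17, 22, 27, 32]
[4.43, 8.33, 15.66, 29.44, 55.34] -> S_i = 4.43*1.88^i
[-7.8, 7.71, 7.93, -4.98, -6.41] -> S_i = Random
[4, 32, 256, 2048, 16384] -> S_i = 4*8^i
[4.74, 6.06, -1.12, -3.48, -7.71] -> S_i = Random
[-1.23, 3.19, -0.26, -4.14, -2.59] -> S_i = Random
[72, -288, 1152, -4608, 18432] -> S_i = 72*-4^i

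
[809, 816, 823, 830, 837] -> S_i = 809 + 7*i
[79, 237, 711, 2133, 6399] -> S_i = 79*3^i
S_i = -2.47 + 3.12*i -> [-2.47, 0.65, 3.77, 6.89, 10.01]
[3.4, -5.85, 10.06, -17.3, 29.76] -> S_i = 3.40*(-1.72)^i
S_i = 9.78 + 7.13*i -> [9.78, 16.91, 24.04, 31.17, 38.3]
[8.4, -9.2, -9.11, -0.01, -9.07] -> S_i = Random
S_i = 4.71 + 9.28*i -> [4.71, 13.99, 23.27, 32.55, 41.83]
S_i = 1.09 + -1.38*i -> [1.09, -0.29, -1.67, -3.05, -4.43]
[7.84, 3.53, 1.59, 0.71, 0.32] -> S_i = 7.84*0.45^i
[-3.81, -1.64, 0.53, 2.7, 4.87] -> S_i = -3.81 + 2.17*i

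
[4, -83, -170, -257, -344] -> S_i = 4 + -87*i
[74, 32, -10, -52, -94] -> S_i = 74 + -42*i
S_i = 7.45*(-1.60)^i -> [7.45, -11.92, 19.07, -30.52, 48.82]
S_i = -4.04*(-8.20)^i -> [-4.04, 33.13, -271.65, 2227.53, -18265.72]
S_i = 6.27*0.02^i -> [6.27, 0.13, 0.0, 0.0, 0.0]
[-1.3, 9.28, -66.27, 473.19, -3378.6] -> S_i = -1.30*(-7.14)^i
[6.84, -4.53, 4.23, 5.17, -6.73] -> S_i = Random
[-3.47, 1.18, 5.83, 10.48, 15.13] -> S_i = -3.47 + 4.65*i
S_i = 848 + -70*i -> [848, 778, 708, 638, 568]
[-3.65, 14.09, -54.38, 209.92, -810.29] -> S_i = -3.65*(-3.86)^i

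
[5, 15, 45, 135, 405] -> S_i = 5*3^i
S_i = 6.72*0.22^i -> [6.72, 1.48, 0.33, 0.07, 0.02]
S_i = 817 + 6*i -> [817, 823, 829, 835, 841]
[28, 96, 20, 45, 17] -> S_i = Random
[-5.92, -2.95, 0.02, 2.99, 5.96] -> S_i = -5.92 + 2.97*i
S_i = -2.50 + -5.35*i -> [-2.5, -7.85, -13.2, -18.55, -23.9]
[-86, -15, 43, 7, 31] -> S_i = Random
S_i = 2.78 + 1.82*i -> [2.78, 4.6, 6.42, 8.24, 10.06]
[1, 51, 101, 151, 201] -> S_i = 1 + 50*i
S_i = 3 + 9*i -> [3, 12, 21, 30, 39]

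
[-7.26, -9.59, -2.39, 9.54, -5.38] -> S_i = Random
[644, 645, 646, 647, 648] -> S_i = 644 + 1*i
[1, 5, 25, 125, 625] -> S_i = 1*5^i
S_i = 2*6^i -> [2, 12, 72, 432, 2592]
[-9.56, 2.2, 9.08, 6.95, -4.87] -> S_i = Random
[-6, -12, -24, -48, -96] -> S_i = -6*2^i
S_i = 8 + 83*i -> [8, 91, 174, 257, 340]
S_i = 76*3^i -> [76, 228, 684, 2052, 6156]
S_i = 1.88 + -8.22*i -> [1.88, -6.34, -14.56, -22.78, -31.0]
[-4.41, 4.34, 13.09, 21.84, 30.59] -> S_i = -4.41 + 8.75*i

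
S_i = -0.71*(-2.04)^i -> [-0.71, 1.45, -2.95, 6.03, -12.3]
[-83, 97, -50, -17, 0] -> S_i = Random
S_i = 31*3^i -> [31, 93, 279, 837, 2511]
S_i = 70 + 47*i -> [70, 117, 164, 211, 258]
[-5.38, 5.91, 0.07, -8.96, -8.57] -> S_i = Random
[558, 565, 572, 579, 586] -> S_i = 558 + 7*i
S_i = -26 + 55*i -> [-26, 29, 84, 139, 194]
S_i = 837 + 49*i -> [837, 886, 935, 984, 1033]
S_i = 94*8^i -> [94, 752, 6016, 48128, 385024]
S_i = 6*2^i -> [6, 12, 24, 48, 96]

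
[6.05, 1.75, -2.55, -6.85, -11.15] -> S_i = 6.05 + -4.30*i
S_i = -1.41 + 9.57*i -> [-1.41, 8.16, 17.73, 27.3, 36.87]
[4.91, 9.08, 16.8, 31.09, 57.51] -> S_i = 4.91*1.85^i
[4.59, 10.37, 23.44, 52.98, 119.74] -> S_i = 4.59*2.26^i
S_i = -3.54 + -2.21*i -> [-3.54, -5.75, -7.96, -10.17, -12.38]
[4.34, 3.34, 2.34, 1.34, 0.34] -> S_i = 4.34 + -1.00*i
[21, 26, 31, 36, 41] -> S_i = 21 + 5*i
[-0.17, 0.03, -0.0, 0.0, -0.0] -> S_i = -0.17*(-0.16)^i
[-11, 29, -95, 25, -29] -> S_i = Random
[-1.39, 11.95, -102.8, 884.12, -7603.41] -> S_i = -1.39*(-8.60)^i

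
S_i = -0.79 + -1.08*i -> [-0.79, -1.87, -2.95, -4.03, -5.11]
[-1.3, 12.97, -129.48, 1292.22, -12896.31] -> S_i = -1.30*(-9.98)^i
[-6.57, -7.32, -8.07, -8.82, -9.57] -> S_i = -6.57 + -0.75*i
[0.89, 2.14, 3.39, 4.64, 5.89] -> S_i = 0.89 + 1.25*i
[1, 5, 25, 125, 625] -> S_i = 1*5^i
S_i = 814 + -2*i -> [814, 812, 810, 808, 806]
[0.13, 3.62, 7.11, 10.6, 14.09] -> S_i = 0.13 + 3.49*i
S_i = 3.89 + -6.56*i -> [3.89, -2.67, -9.23, -15.79, -22.35]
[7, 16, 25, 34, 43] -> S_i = 7 + 9*i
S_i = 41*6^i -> [41, 246, 1476, 8856, 53136]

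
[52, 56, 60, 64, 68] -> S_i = 52 + 4*i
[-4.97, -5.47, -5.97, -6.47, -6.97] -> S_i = -4.97 + -0.50*i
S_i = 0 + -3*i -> [0, -3, -6, -9, -12]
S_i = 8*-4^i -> [8, -32, 128, -512, 2048]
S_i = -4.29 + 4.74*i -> [-4.29, 0.45, 5.19, 9.93, 14.67]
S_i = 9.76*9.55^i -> [9.76, 93.21, 890.14, 8500.8, 81182.67]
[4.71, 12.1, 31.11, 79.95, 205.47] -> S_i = 4.71*2.57^i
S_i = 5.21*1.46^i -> [5.21, 7.61, 11.11, 16.21, 23.67]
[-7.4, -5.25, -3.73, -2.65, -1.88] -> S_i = -7.40*0.71^i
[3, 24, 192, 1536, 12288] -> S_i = 3*8^i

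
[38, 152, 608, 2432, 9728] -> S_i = 38*4^i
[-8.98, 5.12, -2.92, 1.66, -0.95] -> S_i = -8.98*(-0.57)^i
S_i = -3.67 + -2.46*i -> [-3.67, -6.13, -8.59, -11.05, -13.51]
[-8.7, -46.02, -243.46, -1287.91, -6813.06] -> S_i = -8.70*5.29^i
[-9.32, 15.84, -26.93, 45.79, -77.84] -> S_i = -9.32*(-1.70)^i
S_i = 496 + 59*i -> [496, 555, 614, 673, 732]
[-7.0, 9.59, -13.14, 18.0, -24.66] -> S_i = -7.00*(-1.37)^i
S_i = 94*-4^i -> [94, -376, 1504, -6016, 24064]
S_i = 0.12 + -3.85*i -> [0.12, -3.73, -7.58, -11.43, -15.28]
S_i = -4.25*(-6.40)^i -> [-4.25, 27.2, -174.08, 1114.11, -7130.32]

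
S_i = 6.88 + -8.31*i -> [6.88, -1.43, -9.74, -18.05, -26.36]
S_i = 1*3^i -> [1, 3, 9, 27, 81]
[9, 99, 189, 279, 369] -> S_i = 9 + 90*i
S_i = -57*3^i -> [-57, -171, -513, -1539, -4617]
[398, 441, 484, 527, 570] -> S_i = 398 + 43*i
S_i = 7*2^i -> [7, 14, 28, 56, 112]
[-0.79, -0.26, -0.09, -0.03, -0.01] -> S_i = -0.79*0.33^i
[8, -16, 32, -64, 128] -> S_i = 8*-2^i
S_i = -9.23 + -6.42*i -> [-9.23, -15.65, -22.07, -28.49, -34.91]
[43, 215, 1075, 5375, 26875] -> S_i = 43*5^i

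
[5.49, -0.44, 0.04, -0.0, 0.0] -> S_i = 5.49*(-0.08)^i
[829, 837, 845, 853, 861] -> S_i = 829 + 8*i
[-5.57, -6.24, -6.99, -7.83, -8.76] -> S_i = -5.57*1.12^i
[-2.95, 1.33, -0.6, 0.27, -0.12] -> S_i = -2.95*(-0.45)^i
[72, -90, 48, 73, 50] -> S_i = Random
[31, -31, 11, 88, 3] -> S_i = Random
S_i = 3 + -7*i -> [3, -4, -11, -18, -25]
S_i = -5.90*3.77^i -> [-5.9, -22.24, -83.86, -316.14, -1191.84]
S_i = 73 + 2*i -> [73, 75, 77, 79, 81]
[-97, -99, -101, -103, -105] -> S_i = -97 + -2*i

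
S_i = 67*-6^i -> [67, -402, 2412, -14472, 86832]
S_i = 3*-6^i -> [3, -18, 108, -648, 3888]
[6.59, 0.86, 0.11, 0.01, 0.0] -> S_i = 6.59*0.13^i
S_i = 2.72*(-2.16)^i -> [2.72, -5.88, 12.69, -27.41, 59.21]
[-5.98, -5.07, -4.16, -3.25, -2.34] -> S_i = -5.98 + 0.91*i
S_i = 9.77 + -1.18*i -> [9.77, 8.59, 7.41, 6.23, 5.05]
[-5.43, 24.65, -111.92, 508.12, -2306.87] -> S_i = -5.43*(-4.54)^i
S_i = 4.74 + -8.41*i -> [4.74, -3.67, -12.08, -20.49, -28.9]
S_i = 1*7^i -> [1, 7, 49, 343, 2401]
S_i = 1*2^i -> [1, 2, 4, 8, 16]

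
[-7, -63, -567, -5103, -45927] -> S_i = -7*9^i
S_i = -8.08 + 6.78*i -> [-8.08, -1.3, 5.48, 12.26, 19.04]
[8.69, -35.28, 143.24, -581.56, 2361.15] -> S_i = 8.69*(-4.06)^i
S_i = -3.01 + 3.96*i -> [-3.01, 0.95, 4.91, 8.87, 12.83]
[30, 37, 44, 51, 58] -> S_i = 30 + 7*i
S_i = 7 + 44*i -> [7, 51, 95, 139, 183]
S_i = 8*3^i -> [8, 24, 72, 216, 648]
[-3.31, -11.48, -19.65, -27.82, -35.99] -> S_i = -3.31 + -8.17*i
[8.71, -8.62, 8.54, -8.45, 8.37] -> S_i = 8.71*(-0.99)^i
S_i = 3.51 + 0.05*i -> [3.51, 3.56, 3.61, 3.66, 3.71]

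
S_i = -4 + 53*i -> [-4, 49, 102, 155, 208]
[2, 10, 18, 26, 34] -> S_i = 2 + 8*i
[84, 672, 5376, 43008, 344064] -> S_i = 84*8^i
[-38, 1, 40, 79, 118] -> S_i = -38 + 39*i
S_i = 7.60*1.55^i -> [7.6, 11.78, 18.26, 28.3, 43.87]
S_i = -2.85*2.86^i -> [-2.85, -8.15, -23.31, -66.67, -190.68]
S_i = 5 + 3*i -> [5, 8, 11, 14, 17]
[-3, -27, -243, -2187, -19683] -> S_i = -3*9^i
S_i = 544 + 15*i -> [544, 559, 574, 589, 604]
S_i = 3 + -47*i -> [3, -44, -91, -138, -185]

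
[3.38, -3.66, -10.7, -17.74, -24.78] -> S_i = 3.38 + -7.04*i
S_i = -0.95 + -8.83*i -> [-0.95, -9.78, -18.61, -27.44, -36.27]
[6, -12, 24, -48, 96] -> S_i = 6*-2^i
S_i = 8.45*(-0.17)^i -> [8.45, -1.44, 0.24, -0.04, 0.01]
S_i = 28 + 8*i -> [28, 36, 44, 52, 60]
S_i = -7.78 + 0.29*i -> [-7.78, -7.49, -7.2, -6.91, -6.62]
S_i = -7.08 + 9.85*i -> [-7.08, 2.77, 12.62, 22.47, 32.32]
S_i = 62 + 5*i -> [62, 67, 72, 77, 82]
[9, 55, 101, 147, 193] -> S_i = 9 + 46*i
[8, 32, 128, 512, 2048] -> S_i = 8*4^i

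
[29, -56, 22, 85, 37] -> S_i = Random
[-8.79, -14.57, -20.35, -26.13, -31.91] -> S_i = -8.79 + -5.78*i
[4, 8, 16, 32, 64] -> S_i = 4*2^i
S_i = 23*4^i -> [23, 92, 368, 1472, 5888]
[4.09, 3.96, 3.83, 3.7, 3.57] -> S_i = 4.09 + -0.13*i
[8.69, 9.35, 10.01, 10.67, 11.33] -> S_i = 8.69 + 0.66*i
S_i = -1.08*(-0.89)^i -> [-1.08, 0.96, -0.86, 0.76, -0.68]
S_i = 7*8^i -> [7, 56, 448, 3584, 28672]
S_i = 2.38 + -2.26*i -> [2.38, 0.12, -2.14, -4.4, -6.66]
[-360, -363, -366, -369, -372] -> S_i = -360 + -3*i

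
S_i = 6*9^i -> [6, 54, 486, 4374, 39366]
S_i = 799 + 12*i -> [799, 811, 823, 835, 847]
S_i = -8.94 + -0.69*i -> [-8.94, -9.63, -10.32, -11.01, -11.7]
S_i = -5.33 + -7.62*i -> [-5.33, -12.95, -20.57, -28.19, -35.81]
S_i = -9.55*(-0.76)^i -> [-9.55, 7.26, -5.52, 4.19, -3.19]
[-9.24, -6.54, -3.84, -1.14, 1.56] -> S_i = -9.24 + 2.70*i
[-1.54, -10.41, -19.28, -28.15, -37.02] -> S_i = -1.54 + -8.87*i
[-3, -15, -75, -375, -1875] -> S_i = -3*5^i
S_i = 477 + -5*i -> [477, 472, 467, 462, 457]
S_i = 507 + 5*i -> [507, 512, 517, 522, 527]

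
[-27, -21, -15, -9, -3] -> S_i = -27 + 6*i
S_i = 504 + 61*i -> [504, 565, 626, 687, 748]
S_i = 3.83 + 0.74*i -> [3.83, 4.57, 5.31, 6.05, 6.79]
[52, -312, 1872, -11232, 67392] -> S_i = 52*-6^i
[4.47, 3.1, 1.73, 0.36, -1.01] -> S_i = 4.47 + -1.37*i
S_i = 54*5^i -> [54, 270, 1350, 6750, 33750]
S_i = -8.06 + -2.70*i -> [-8.06, -10.76, -13.46, -16.16, -18.86]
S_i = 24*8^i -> [24, 192, 1536, 12288, 98304]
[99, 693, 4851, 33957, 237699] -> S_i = 99*7^i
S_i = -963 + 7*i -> [-963, -956, -949, -942, -935]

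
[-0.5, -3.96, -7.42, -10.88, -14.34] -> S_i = -0.50 + -3.46*i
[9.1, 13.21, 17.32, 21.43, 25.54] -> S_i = 9.10 + 4.11*i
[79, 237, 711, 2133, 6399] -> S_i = 79*3^i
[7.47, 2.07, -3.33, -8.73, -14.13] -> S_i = 7.47 + -5.40*i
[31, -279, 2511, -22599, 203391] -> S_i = 31*-9^i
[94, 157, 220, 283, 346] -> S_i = 94 + 63*i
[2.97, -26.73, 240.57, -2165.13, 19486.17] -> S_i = 2.97*(-9.00)^i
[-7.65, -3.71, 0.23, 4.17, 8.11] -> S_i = -7.65 + 3.94*i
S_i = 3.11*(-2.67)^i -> [3.11, -8.3, 22.17, -59.2, 158.05]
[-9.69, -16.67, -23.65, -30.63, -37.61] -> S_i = -9.69 + -6.98*i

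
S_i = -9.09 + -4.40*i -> [-9.09, -13.49, -17.89, -22.29, -26.69]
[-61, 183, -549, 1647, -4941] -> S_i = -61*-3^i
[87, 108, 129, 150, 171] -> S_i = 87 + 21*i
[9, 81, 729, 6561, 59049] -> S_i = 9*9^i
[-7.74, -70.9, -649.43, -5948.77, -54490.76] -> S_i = -7.74*9.16^i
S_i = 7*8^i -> [7, 56, 448, 3584, 28672]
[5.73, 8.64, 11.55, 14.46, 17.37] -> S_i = 5.73 + 2.91*i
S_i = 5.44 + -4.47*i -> [5.44, 0.97, -3.5, -7.97, -12.44]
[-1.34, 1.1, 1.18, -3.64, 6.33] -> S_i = Random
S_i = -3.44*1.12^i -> [-3.44, -3.85, -4.32, -4.83, -5.41]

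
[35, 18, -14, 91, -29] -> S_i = Random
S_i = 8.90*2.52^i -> [8.9, 22.43, 56.52, 142.43, 358.92]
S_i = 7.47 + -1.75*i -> [7.47, 5.72, 3.97, 2.22, 0.47]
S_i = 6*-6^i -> [6, -36, 216, -1296, 7776]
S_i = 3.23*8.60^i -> [3.23, 27.78, 238.89, 2054.46, 17668.36]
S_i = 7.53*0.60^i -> [7.53, 4.52, 2.71, 1.63, 0.98]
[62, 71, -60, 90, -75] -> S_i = Random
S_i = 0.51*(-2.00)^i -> [0.51, -1.02, 2.04, -4.08, 8.16]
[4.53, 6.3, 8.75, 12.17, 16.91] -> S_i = 4.53*1.39^i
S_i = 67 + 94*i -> [67, 161, 255, 349, 443]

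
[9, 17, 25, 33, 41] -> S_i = 9 + 8*i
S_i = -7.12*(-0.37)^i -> [-7.12, 2.63, -0.97, 0.36, -0.13]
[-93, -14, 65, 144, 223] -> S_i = -93 + 79*i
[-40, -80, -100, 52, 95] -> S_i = Random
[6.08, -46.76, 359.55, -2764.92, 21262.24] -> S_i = 6.08*(-7.69)^i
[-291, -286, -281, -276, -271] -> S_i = -291 + 5*i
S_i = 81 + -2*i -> [81, 79, 77, 75, 73]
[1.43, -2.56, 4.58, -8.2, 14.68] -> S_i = 1.43*(-1.79)^i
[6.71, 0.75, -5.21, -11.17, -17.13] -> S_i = 6.71 + -5.96*i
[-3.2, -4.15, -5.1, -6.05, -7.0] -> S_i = -3.20 + -0.95*i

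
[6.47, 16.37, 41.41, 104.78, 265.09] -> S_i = 6.47*2.53^i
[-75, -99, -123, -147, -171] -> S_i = -75 + -24*i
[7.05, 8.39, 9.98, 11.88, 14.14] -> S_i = 7.05*1.19^i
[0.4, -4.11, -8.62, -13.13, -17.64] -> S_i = 0.40 + -4.51*i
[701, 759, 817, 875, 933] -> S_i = 701 + 58*i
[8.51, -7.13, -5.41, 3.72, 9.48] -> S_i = Random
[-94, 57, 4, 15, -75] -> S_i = Random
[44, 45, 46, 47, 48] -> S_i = 44 + 1*i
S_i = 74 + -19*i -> [74, 55, 36, 17, -2]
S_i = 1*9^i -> [1, 9, 81, 729, 6561]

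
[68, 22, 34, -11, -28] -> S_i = Random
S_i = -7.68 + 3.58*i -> [-7.68, -4.1, -0.52, 3.06, 6.64]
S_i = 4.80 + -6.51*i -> [4.8, -1.71, -8.22, -14.73, -21.24]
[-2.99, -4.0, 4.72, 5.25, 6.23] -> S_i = Random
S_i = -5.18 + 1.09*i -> [-5.18, -4.09, -3.0, -1.91, -0.82]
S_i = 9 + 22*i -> [9, 31, 53, 75, 97]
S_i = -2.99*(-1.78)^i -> [-2.99, 5.32, -9.47, 16.86, -30.02]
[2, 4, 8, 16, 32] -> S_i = 2*2^i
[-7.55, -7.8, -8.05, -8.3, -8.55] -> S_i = -7.55 + -0.25*i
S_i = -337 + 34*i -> [-337, -303, -269, -235, -201]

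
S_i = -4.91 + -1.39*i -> [-4.91, -6.3, -7.69, -9.08, -10.47]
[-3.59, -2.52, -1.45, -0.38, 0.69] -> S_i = -3.59 + 1.07*i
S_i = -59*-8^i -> [-59, 472, -3776, 30208, -241664]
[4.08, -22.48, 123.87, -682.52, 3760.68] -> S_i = 4.08*(-5.51)^i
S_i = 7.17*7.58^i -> [7.17, 54.35, 411.96, 3122.67, 23669.88]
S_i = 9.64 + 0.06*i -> [9.64, 9.7, 9.76, 9.82, 9.88]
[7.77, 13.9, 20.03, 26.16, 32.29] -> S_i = 7.77 + 6.13*i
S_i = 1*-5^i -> [1, -5, 25, -125, 625]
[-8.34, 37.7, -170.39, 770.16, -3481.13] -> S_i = -8.34*(-4.52)^i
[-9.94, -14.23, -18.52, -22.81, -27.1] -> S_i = -9.94 + -4.29*i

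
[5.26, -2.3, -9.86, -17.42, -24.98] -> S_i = 5.26 + -7.56*i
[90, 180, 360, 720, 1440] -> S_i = 90*2^i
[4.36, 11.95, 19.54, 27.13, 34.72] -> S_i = 4.36 + 7.59*i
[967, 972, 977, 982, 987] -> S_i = 967 + 5*i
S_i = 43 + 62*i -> [43, 105, 167, 229, 291]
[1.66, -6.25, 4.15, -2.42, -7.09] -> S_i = Random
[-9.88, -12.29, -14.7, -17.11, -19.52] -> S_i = -9.88 + -2.41*i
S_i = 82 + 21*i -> [82, 103, 124, 145, 166]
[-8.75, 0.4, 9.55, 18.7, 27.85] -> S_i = -8.75 + 9.15*i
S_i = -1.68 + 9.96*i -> [-1.68, 8.28, 18.24, 28.2, 38.16]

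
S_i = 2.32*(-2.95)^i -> [2.32, -6.84, 20.19, -59.56, 175.7]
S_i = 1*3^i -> [1, 3, 9, 27, 81]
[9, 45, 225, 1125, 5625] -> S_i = 9*5^i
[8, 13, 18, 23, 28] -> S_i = 8 + 5*i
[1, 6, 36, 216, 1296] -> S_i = 1*6^i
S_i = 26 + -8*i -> [26, 18, 10, 2, -6]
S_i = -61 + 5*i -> [-61, -56, -51, -46, -41]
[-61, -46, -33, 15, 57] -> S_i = Random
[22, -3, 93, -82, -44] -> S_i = Random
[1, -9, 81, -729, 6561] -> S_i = 1*-9^i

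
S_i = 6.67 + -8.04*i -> [6.67, -1.37, -9.41, -17.45, -25.49]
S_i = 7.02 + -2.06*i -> [7.02, 4.96, 2.9, 0.84, -1.22]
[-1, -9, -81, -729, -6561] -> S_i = -1*9^i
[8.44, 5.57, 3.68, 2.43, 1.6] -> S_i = 8.44*0.66^i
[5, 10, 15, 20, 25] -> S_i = 5 + 5*i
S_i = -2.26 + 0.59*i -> [-2.26, -1.67, -1.08, -0.49, 0.1]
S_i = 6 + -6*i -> [6, 0, -6, -12, -18]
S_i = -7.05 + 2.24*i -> [-7.05, -4.81, -2.57, -0.33, 1.91]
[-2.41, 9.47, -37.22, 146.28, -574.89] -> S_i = -2.41*(-3.93)^i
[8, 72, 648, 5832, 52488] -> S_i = 8*9^i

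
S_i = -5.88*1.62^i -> [-5.88, -9.53, -15.43, -25.0, -40.5]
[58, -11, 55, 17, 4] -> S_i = Random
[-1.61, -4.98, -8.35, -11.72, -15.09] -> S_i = -1.61 + -3.37*i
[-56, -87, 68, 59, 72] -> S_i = Random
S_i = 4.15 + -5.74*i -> [4.15, -1.59, -7.33, -13.07, -18.81]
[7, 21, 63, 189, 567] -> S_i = 7*3^i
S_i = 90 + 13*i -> [90, 103, 116, 129, 142]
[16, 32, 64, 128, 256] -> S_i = 16*2^i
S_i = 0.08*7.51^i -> [0.08, 0.6, 4.51, 33.89, 254.48]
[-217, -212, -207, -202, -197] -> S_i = -217 + 5*i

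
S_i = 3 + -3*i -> [3, 0, -3, -6, -9]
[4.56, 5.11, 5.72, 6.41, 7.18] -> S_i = 4.56*1.12^i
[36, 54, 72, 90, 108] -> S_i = 36 + 18*i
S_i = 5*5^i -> [5, 25, 125, 625, 3125]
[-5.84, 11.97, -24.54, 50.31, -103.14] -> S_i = -5.84*(-2.05)^i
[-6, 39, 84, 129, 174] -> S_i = -6 + 45*i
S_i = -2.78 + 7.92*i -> [-2.78, 5.14, 13.06, 20.98, 28.9]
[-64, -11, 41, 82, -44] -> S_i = Random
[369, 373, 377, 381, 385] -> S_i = 369 + 4*i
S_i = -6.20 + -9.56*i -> [-6.2, -15.76, -25.32, -34.88, -44.44]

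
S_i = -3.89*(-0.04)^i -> [-3.89, 0.16, -0.01, 0.0, -0.0]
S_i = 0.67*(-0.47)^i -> [0.67, -0.31, 0.15, -0.07, 0.03]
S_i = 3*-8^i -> [3, -24, 192, -1536, 12288]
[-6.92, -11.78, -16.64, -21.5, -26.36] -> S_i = -6.92 + -4.86*i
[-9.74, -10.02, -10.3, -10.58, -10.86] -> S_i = -9.74 + -0.28*i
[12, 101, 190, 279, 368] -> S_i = 12 + 89*i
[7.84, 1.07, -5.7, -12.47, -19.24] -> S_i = 7.84 + -6.77*i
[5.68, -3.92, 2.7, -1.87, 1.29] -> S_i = 5.68*(-0.69)^i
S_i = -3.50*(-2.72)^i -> [-3.5, 9.52, -25.89, 70.43, -191.58]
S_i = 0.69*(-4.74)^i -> [0.69, -3.27, 15.5, -73.48, 348.31]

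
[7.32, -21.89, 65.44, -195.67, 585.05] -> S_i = 7.32*(-2.99)^i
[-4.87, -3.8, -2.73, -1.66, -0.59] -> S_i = -4.87 + 1.07*i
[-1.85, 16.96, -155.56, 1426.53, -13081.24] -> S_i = -1.85*(-9.17)^i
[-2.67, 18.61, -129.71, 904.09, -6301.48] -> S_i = -2.67*(-6.97)^i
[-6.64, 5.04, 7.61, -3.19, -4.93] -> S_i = Random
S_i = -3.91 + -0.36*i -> [-3.91, -4.27, -4.63, -4.99, -5.35]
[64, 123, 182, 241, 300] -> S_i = 64 + 59*i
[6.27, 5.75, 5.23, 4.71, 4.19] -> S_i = 6.27 + -0.52*i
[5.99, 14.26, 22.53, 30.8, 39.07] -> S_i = 5.99 + 8.27*i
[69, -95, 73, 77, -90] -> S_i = Random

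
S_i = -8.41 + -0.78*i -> [-8.41, -9.19, -9.97, -10.75, -11.53]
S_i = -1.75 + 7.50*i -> [-1.75, 5.75, 13.25, 20.75, 28.25]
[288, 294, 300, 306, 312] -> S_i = 288 + 6*i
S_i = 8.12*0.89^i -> [8.12, 7.23, 6.43, 5.72, 5.09]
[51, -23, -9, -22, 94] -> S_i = Random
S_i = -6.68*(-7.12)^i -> [-6.68, 47.56, -338.64, 2411.11, -17167.08]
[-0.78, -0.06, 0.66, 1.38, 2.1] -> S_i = -0.78 + 0.72*i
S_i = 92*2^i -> [92, 184, 368, 736, 1472]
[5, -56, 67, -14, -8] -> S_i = Random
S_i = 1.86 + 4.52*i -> [1.86, 6.38, 10.9, 15.42, 19.94]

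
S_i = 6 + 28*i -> [6, 34, 62, 90, 118]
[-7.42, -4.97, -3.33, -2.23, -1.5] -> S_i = -7.42*0.67^i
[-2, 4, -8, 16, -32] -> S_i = -2*-2^i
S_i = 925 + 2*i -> [925, 927, 929, 931, 933]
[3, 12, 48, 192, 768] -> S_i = 3*4^i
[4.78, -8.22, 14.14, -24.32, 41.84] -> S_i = 4.78*(-1.72)^i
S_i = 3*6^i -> [3, 18, 108, 648, 3888]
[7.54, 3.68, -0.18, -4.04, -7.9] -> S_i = 7.54 + -3.86*i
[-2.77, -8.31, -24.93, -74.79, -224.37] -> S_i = -2.77*3.00^i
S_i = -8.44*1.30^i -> [-8.44, -10.97, -14.26, -18.54, -24.11]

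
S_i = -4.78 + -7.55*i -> [-4.78, -12.33, -19.88, -27.43, -34.98]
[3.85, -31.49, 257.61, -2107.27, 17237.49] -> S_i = 3.85*(-8.18)^i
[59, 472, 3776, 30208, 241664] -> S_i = 59*8^i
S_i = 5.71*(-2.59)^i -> [5.71, -14.79, 38.3, -99.21, 256.94]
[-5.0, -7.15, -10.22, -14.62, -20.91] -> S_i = -5.00*1.43^i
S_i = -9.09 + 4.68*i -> [-9.09, -4.41, 0.27, 4.95, 9.63]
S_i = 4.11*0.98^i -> [4.11, 4.03, 3.95, 3.87, 3.79]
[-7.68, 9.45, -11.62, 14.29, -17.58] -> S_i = -7.68*(-1.23)^i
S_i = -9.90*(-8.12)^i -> [-9.9, 80.39, -652.75, 5300.33, -43038.72]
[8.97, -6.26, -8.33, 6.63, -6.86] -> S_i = Random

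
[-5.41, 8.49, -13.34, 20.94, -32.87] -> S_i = -5.41*(-1.57)^i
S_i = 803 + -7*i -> [803, 796, 789, 782, 775]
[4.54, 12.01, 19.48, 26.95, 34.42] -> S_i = 4.54 + 7.47*i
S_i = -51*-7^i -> [-51, 357, -2499, 17493, -122451]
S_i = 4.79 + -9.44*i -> [4.79, -4.65, -14.09, -23.53, -32.97]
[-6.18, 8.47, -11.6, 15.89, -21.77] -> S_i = -6.18*(-1.37)^i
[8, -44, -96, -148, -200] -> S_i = 8 + -52*i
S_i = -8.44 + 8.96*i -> [-8.44, 0.52, 9.48, 18.44, 27.4]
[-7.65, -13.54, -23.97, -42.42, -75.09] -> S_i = -7.65*1.77^i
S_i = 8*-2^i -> [8, -16, 32, -64, 128]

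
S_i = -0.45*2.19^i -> [-0.45, -0.99, -2.16, -4.73, -10.35]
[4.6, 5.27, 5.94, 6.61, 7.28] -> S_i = 4.60 + 0.67*i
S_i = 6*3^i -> [6, 18, 54, 162, 486]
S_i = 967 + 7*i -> [967, 974, 981, 988, 995]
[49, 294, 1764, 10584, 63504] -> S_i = 49*6^i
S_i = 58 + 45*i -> [58, 103, 148, 193, 238]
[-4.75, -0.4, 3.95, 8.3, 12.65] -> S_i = -4.75 + 4.35*i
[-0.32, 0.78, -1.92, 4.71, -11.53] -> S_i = -0.32*(-2.45)^i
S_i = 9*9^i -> [9, 81, 729, 6561, 59049]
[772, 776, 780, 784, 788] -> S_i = 772 + 4*i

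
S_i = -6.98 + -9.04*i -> [-6.98, -16.02, -25.06, -34.1, -43.14]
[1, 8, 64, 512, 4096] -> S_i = 1*8^i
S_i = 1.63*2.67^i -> [1.63, 4.35, 11.62, 31.03, 82.84]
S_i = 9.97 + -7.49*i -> [9.97, 2.48, -5.01, -12.5, -19.99]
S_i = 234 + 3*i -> [234, 237, 240, 243, 246]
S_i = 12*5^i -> [12, 60, 300, 1500, 7500]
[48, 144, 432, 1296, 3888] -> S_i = 48*3^i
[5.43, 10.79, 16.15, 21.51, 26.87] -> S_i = 5.43 + 5.36*i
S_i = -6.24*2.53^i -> [-6.24, -15.79, -39.94, -101.05, -255.66]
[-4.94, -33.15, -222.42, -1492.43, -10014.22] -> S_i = -4.94*6.71^i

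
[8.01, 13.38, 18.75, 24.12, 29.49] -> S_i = 8.01 + 5.37*i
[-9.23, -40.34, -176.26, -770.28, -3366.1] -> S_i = -9.23*4.37^i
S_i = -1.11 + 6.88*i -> [-1.11, 5.77, 12.65, 19.53, 26.41]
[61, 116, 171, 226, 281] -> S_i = 61 + 55*i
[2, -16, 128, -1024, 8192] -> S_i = 2*-8^i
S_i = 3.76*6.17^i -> [3.76, 23.2, 143.14, 883.17, 5449.15]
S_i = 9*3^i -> [9, 27, 81, 243, 729]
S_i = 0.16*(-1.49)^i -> [0.16, -0.24, 0.36, -0.53, 0.79]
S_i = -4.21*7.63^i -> [-4.21, -32.12, -245.09, -1870.06, -14268.56]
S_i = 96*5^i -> [96, 480, 2400, 12000, 60000]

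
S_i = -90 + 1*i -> [-90, -89, -88, -87, -86]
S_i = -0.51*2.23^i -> [-0.51, -1.14, -2.54, -5.66, -12.61]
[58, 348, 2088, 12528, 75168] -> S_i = 58*6^i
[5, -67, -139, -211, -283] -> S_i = 5 + -72*i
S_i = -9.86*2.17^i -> [-9.86, -21.4, -46.43, -100.75, -218.63]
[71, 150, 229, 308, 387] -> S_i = 71 + 79*i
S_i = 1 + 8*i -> [1, 9, 17, 25, 33]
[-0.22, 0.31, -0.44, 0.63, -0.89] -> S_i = -0.22*(-1.42)^i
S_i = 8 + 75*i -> [8, 83, 158, 233, 308]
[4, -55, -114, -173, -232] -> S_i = 4 + -59*i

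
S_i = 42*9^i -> [42, 378, 3402, 30618, 275562]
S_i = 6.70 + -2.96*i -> [6.7, 3.74, 0.78, -2.18, -5.14]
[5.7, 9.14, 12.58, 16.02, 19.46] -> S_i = 5.70 + 3.44*i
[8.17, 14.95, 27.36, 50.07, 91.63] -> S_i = 8.17*1.83^i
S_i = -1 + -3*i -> [-1, -4, -7, -10, -13]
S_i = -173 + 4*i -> [-173, -169, -165, -161, -157]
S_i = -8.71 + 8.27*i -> [-8.71, -0.44, 7.83, 16.1, 24.37]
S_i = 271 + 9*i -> [271, 280, 289, 298, 307]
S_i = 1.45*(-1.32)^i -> [1.45, -1.91, 2.53, -3.33, 4.4]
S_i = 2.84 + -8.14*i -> [2.84, -5.3, -13.44, -21.58, -29.72]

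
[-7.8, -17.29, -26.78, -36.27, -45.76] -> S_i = -7.80 + -9.49*i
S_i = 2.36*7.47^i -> [2.36, 17.63, 131.69, 983.73, 7348.43]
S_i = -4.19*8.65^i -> [-4.19, -36.24, -313.51, -2711.83, -23457.32]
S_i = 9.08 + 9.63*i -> [9.08, 18.71, 28.34, 37.97, 47.6]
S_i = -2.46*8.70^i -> [-2.46, -21.4, -186.2, -1619.92, -14093.28]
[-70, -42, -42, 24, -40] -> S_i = Random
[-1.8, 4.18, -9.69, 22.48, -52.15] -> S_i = -1.80*(-2.32)^i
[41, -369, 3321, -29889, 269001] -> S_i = 41*-9^i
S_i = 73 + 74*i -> [73, 147, 221, 295, 369]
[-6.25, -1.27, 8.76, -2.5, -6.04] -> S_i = Random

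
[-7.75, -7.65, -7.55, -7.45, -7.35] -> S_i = -7.75 + 0.10*i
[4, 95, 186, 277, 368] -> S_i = 4 + 91*i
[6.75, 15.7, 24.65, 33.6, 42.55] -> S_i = 6.75 + 8.95*i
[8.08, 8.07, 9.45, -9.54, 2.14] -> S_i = Random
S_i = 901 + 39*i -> [901, 940, 979, 1018, 1057]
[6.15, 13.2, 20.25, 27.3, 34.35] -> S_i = 6.15 + 7.05*i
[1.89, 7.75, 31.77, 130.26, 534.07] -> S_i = 1.89*4.10^i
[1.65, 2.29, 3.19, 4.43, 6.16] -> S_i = 1.65*1.39^i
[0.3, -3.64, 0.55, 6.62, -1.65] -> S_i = Random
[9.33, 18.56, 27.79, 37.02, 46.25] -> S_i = 9.33 + 9.23*i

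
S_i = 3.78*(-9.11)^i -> [3.78, -34.44, 313.71, -2857.9, 26035.46]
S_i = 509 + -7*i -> [509, 502, 495, 488, 481]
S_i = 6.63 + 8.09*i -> [6.63, 14.72, 22.81, 30.9, 38.99]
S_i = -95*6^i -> [-95, -570, -3420, -20520, -123120]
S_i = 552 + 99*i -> [552, 651, 750, 849, 948]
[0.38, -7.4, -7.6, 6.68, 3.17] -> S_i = Random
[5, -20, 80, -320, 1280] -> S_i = 5*-4^i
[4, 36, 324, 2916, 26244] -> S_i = 4*9^i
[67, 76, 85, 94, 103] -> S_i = 67 + 9*i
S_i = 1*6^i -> [1, 6, 36, 216, 1296]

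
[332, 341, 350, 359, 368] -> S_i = 332 + 9*i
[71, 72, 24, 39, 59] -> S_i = Random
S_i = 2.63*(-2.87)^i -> [2.63, -7.55, 21.66, -62.17, 178.44]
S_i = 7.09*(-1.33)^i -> [7.09, -9.43, 12.54, -16.68, 22.18]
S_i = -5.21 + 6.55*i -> [-5.21, 1.34, 7.89, 14.44, 20.99]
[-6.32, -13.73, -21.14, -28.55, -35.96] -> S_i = -6.32 + -7.41*i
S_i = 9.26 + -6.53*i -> [9.26, 2.73, -3.8, -10.33, -16.86]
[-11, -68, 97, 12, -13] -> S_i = Random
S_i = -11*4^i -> [-11, -44, -176, -704, -2816]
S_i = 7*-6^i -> [7, -42, 252, -1512, 9072]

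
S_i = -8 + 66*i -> [-8, 58, 124, 190, 256]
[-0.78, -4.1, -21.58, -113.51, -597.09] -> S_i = -0.78*5.26^i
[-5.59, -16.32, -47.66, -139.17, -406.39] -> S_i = -5.59*2.92^i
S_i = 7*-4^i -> [7, -28, 112, -448, 1792]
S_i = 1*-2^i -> [1, -2, 4, -8, 16]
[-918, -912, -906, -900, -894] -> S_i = -918 + 6*i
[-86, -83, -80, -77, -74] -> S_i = -86 + 3*i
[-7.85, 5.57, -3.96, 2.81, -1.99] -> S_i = -7.85*(-0.71)^i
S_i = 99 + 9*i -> [99, 108, 117, 126, 135]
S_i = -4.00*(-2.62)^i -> [-4.0, 10.48, -27.46, 71.94, -188.48]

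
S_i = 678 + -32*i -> [678, 646, 614, 582, 550]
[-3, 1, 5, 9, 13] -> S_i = -3 + 4*i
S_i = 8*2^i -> [8, 16, 32, 64, 128]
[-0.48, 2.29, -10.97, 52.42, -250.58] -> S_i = -0.48*(-4.78)^i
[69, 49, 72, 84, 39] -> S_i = Random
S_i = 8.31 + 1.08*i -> [8.31, 9.39, 10.47, 11.55, 12.63]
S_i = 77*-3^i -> [77, -231, 693, -2079, 6237]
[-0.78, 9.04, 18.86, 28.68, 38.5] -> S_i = -0.78 + 9.82*i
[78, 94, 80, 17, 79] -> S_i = Random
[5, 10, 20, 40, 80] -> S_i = 5*2^i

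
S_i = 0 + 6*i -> [0, 6, 12, 18, 24]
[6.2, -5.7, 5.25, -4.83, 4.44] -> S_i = 6.20*(-0.92)^i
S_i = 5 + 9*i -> [5, 14, 23, 32, 41]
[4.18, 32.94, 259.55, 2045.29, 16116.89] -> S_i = 4.18*7.88^i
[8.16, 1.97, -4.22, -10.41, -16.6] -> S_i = 8.16 + -6.19*i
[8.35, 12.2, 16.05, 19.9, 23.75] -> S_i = 8.35 + 3.85*i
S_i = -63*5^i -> [-63, -315, -1575, -7875, -39375]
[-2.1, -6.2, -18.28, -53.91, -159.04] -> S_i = -2.10*2.95^i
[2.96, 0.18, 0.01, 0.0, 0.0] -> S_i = 2.96*0.06^i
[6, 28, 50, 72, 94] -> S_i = 6 + 22*i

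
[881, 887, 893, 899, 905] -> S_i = 881 + 6*i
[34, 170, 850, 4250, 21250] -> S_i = 34*5^i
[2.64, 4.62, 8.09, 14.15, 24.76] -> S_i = 2.64*1.75^i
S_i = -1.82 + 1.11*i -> [-1.82, -0.71, 0.4, 1.51, 2.62]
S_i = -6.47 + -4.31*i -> [-6.47, -10.78, -15.09, -19.4, -23.71]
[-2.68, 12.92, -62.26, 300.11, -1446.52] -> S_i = -2.68*(-4.82)^i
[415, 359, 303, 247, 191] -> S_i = 415 + -56*i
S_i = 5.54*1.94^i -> [5.54, 10.75, 20.85, 40.45, 78.47]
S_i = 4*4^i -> [4, 16, 64, 256, 1024]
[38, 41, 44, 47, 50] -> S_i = 38 + 3*i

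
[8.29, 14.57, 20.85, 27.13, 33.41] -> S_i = 8.29 + 6.28*i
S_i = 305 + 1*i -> [305, 306, 307, 308, 309]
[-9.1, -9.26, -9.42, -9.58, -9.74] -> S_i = -9.10 + -0.16*i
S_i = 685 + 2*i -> [685, 687, 689, 691, 693]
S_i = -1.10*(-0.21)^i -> [-1.1, 0.23, -0.05, 0.01, -0.0]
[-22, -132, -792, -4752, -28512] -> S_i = -22*6^i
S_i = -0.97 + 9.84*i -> [-0.97, 8.87, 18.71, 28.55, 38.39]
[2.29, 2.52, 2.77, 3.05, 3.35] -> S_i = 2.29*1.10^i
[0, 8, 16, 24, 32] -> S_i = 0 + 8*i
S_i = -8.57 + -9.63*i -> [-8.57, -18.2, -27.83, -37.46, -47.09]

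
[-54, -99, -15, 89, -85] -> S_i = Random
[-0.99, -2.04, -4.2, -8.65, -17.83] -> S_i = -0.99*2.06^i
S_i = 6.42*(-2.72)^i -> [6.42, -17.46, 47.5, -129.19, 351.41]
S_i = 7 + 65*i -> [7, 72, 137, 202, 267]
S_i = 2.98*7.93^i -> [2.98, 23.63, 187.4, 1486.06, 11784.44]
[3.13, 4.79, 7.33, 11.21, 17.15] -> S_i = 3.13*1.53^i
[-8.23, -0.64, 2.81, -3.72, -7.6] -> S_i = Random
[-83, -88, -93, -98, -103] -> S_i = -83 + -5*i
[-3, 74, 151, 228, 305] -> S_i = -3 + 77*i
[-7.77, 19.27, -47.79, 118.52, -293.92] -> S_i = -7.77*(-2.48)^i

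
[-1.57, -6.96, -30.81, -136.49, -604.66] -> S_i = -1.57*4.43^i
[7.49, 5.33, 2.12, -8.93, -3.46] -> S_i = Random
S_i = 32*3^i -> [32, 96, 288, 864, 2592]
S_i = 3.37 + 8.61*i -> [3.37, 11.98, 20.59, 29.2, 37.81]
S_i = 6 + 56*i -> [6, 62, 118, 174, 230]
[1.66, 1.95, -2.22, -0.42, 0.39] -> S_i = Random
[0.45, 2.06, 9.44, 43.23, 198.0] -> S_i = 0.45*4.58^i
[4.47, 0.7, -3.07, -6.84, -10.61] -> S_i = 4.47 + -3.77*i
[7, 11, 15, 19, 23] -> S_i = 7 + 4*i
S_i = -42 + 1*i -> [-42, -41, -40, -39, -38]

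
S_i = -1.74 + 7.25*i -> [-1.74, 5.51, 12.76, 20.01, 27.26]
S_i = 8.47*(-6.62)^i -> [8.47, -56.07, 371.19, -2457.3, 16267.3]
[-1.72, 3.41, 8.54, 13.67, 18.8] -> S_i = -1.72 + 5.13*i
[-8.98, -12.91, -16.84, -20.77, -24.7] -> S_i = -8.98 + -3.93*i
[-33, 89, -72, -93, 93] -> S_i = Random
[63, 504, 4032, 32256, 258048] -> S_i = 63*8^i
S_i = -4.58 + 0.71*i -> [-4.58, -3.87, -3.16, -2.45, -1.74]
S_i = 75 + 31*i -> [75, 106, 137, 168, 199]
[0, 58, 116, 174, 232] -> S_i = 0 + 58*i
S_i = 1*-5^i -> [1, -5, 25, -125, 625]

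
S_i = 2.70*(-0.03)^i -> [2.7, -0.08, 0.0, -0.0, 0.0]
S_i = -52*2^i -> [-52, -104, -208, -416, -832]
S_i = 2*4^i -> [2, 8, 32, 128, 512]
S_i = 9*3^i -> [9, 27, 81, 243, 729]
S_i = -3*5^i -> [-3, -15, -75, -375, -1875]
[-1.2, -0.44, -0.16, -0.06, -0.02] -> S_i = -1.20*0.37^i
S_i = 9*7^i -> [9, 63, 441, 3087, 21609]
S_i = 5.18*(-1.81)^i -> [5.18, -9.38, 16.97, -30.72, 55.6]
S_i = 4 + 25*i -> [4, 29, 54, 79, 104]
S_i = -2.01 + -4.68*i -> [-2.01, -6.69, -11.37, -16.05, -20.73]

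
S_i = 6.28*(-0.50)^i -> [6.28, -3.14, 1.57, -0.78, 0.39]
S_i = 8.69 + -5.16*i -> [8.69, 3.53, -1.63, -6.79, -11.95]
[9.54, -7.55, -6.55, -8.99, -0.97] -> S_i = Random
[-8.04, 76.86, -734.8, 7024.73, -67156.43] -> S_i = -8.04*(-9.56)^i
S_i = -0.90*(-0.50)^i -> [-0.9, 0.45, -0.22, 0.11, -0.06]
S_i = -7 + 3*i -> [-7, -4, -1, 2, 5]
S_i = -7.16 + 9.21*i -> [-7.16, 2.05, 11.26, 20.47, 29.68]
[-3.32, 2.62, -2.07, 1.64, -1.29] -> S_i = -3.32*(-0.79)^i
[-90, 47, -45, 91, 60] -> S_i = Random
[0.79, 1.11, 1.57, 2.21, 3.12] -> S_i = 0.79*1.41^i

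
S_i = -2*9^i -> [-2, -18, -162, -1458, -13122]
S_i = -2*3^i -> [-2, -6, -18, -54, -162]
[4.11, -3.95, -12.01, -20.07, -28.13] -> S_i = 4.11 + -8.06*i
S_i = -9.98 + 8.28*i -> [-9.98, -1.7, 6.58, 14.86, 23.14]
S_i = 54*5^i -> [54, 270, 1350, 6750, 33750]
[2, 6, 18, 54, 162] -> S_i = 2*3^i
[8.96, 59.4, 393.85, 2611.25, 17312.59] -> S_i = 8.96*6.63^i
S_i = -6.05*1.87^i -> [-6.05, -11.31, -21.16, -39.56, -73.98]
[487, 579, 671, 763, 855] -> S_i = 487 + 92*i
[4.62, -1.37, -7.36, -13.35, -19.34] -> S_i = 4.62 + -5.99*i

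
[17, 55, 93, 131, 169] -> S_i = 17 + 38*i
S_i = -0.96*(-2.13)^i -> [-0.96, 2.04, -4.36, 9.28, -19.76]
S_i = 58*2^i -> [58, 116, 232, 464, 928]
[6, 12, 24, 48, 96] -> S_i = 6*2^i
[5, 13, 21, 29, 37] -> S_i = 5 + 8*i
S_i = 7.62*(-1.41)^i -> [7.62, -10.74, 15.15, -21.36, 30.12]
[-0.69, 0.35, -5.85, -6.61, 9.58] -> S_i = Random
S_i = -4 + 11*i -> [-4, 7, 18, 29, 40]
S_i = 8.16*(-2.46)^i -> [8.16, -20.07, 49.38, -121.48, 298.83]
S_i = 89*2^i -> [89, 178, 356, 712, 1424]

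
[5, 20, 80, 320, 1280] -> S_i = 5*4^i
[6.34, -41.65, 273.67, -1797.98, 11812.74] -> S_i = 6.34*(-6.57)^i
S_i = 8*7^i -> [8, 56, 392, 2744, 19208]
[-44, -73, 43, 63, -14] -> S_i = Random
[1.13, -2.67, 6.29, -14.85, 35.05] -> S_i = 1.13*(-2.36)^i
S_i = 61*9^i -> [61, 549, 4941, 44469, 400221]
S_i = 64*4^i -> [64, 256, 1024, 4096, 16384]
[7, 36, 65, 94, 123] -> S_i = 7 + 29*i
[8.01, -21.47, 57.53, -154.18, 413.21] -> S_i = 8.01*(-2.68)^i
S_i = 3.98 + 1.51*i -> [3.98, 5.49, 7.0, 8.51, 10.02]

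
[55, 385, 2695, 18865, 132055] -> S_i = 55*7^i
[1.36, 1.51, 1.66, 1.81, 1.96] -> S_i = 1.36 + 0.15*i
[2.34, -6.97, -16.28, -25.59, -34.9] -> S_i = 2.34 + -9.31*i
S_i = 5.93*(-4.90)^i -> [5.93, -29.06, 142.38, -697.66, 3418.53]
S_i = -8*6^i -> [-8, -48, -288, -1728, -10368]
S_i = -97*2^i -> [-97, -194, -388, -776, -1552]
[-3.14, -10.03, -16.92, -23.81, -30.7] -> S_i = -3.14 + -6.89*i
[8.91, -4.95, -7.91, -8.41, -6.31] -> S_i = Random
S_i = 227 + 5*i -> [227, 232, 237, 242, 247]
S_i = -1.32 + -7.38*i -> [-1.32, -8.7, -16.08, -23.46, -30.84]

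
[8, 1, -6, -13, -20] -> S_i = 8 + -7*i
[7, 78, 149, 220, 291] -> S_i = 7 + 71*i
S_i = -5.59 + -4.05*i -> [-5.59, -9.64, -13.69, -17.74, -21.79]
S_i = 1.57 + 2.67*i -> [1.57, 4.24, 6.91, 9.58, 12.25]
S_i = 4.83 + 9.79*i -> [4.83, 14.62, 24.41, 34.2, 43.99]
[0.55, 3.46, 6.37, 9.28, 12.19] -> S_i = 0.55 + 2.91*i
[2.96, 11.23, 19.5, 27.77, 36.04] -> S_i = 2.96 + 8.27*i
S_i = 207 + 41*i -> [207, 248, 289, 330, 371]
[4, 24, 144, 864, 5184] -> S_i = 4*6^i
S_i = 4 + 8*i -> [4, 12, 20, 28, 36]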